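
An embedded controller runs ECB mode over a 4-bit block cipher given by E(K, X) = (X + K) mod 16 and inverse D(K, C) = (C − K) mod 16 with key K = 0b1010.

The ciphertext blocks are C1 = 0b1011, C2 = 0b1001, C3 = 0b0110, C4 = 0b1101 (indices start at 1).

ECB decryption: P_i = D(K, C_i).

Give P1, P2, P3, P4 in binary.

P1: D(K, 0b1011) = 0b0001.
P2: D(K, 0b1001) = 0b1111.
P3: D(K, 0b0110) = 0b1100.
P4: D(K, 0b1101) = 0b0011.

P1 = 0b0001, P2 = 0b1111, P3 = 0b1100, P4 = 0b0011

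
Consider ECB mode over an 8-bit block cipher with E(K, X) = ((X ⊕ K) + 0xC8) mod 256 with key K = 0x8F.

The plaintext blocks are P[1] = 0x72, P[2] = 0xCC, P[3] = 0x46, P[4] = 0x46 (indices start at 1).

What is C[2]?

ECB encryption: C_i = E(K, P_i).
C[2]: E(K, 0xCC) = 0x0B.

C[2] = 0x0B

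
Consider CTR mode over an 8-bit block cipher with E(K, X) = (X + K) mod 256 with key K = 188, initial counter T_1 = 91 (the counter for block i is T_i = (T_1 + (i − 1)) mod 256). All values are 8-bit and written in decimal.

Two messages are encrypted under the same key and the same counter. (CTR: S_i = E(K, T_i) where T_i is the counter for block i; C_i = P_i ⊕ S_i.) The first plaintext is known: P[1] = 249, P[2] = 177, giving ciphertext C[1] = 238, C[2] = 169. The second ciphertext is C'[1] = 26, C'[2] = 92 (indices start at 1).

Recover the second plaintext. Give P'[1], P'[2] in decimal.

P'[1] = 13, P'[2] = 68

In CTR with a reused counter, both messages share the same keystream S_i, so C_i ⊕ C'_i = P_i ⊕ P'_i and thus P'_i = P_i ⊕ C_i ⊕ C'_i.
P'[1]: 249 ⊕ 238 ⊕ 26 = 13.
P'[2]: 177 ⊕ 169 ⊕ 92 = 68.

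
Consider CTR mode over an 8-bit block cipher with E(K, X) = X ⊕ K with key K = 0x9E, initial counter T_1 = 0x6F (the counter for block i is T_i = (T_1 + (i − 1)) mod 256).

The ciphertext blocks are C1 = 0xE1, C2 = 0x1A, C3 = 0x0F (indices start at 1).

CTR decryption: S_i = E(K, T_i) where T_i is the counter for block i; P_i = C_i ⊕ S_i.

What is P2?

P2 = 0xF4

P2: T = 0x70, S = E(K, T) = 0xEE; 0x1A ⊕ 0xEE = 0xF4.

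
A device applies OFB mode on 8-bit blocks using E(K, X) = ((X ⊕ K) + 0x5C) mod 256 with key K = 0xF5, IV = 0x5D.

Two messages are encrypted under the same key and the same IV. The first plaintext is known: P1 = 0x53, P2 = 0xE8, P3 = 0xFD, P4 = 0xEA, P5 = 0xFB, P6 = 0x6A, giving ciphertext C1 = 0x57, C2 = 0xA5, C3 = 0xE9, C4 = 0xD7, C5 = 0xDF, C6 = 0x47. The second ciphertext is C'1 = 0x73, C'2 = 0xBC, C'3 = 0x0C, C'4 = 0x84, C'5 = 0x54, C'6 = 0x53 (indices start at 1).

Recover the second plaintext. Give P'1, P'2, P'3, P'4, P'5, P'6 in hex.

P'1 = 0x77, P'2 = 0xF1, P'3 = 0x18, P'4 = 0xB9, P'5 = 0x70, P'6 = 0x7E

In OFB with a reused IV, both messages share the same keystream S_i, so C_i ⊕ C'_i = P_i ⊕ P'_i and thus P'_i = P_i ⊕ C_i ⊕ C'_i.
P'1: 0x53 ⊕ 0x57 ⊕ 0x73 = 0x77.
P'2: 0xE8 ⊕ 0xA5 ⊕ 0xBC = 0xF1.
P'3: 0xFD ⊕ 0xE9 ⊕ 0x0C = 0x18.
P'4: 0xEA ⊕ 0xD7 ⊕ 0x84 = 0xB9.
P'5: 0xFB ⊕ 0xDF ⊕ 0x54 = 0x70.
P'6: 0x6A ⊕ 0x47 ⊕ 0x53 = 0x7E.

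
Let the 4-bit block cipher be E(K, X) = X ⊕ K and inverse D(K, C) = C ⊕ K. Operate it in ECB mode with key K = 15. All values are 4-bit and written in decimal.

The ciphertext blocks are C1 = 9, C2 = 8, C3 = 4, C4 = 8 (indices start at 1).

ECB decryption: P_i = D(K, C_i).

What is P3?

P3: D(K, 4) = 11.

P3 = 11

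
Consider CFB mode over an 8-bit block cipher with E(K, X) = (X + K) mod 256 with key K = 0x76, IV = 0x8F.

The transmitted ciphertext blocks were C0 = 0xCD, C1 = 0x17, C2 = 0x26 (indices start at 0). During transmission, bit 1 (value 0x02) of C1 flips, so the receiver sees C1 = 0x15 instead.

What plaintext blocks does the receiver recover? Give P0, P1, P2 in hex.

CFB decryption: P_i = C_i ⊕ E(K, C_{i−1}), with C_{−1} = IV.
Only C1 changed, to 0x15. In CFB, a change in C_i flips the same bit in P_i and garbles P_{i+1}. Decrypting the received ciphertext:
P0: E(K, 0x8F) = 0x05; 0xCD ⊕ 0x05 = 0xC8.
P1: E(K, 0xCD) = 0x43; 0x15 ⊕ 0x43 = 0x56.
P2: E(K, 0x15) = 0x8B; 0x26 ⊕ 0x8B = 0xAD.
Blocks that differ from the original plaintext: P1, P2.

P0 = 0xC8, P1 = 0x56, P2 = 0xAD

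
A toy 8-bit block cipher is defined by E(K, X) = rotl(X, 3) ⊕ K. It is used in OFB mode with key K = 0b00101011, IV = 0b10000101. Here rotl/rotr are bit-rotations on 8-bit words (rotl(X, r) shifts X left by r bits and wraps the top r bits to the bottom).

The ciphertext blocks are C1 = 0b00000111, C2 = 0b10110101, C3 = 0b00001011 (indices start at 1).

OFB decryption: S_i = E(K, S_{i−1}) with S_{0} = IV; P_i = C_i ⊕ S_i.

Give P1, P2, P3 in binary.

P1 = 0b00000000, P2 = 0b10100110, P3 = 0b10111000

P1: S = E(K, 0b10000101) = 0b00000111; 0b00000111 ⊕ 0b00000111 = 0b00000000.
P2: S = E(K, 0b00000111) = 0b00010011; 0b10110101 ⊕ 0b00010011 = 0b10100110.
P3: S = E(K, 0b00010011) = 0b10110011; 0b00001011 ⊕ 0b10110011 = 0b10111000.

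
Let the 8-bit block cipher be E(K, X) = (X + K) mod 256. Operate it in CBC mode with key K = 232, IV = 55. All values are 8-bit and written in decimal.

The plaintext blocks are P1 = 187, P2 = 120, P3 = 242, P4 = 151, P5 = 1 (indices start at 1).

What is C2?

C2 = 244

CBC encryption: C_i = E(K, P_i ⊕ C_{i−1}), with C_{0} = IV.
C1: P1 ⊕ 55 = 140; E(K, 140) = 116.
C2: P2 ⊕ 116 = 12; E(K, 12) = 244.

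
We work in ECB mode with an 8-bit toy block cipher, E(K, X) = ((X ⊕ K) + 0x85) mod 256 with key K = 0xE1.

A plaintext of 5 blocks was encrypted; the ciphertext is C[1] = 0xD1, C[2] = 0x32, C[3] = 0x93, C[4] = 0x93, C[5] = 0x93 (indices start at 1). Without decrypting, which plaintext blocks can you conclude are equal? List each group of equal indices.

ECB encrypts each block independently with the same key, so equal ciphertext blocks imply equal plaintext blocks.
C[3] = C[4] = C[5] = 0x93, so P[3] = P[4] = P[5].

P[3] = P[4] = P[5]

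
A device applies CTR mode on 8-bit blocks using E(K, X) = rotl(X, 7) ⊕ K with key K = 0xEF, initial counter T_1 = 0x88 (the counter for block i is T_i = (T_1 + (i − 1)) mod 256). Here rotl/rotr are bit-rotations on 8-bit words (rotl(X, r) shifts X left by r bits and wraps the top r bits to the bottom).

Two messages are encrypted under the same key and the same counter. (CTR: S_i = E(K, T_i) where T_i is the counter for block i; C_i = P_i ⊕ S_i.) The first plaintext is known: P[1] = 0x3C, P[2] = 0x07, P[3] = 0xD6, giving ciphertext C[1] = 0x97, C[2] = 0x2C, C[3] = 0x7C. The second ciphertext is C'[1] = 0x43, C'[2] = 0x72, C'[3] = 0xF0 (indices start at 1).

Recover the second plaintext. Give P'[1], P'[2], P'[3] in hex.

P'[1] = 0xE8, P'[2] = 0x59, P'[3] = 0x5A

In CTR with a reused counter, both messages share the same keystream S_i, so C_i ⊕ C'_i = P_i ⊕ P'_i and thus P'_i = P_i ⊕ C_i ⊕ C'_i.
P'[1]: 0x3C ⊕ 0x97 ⊕ 0x43 = 0xE8.
P'[2]: 0x07 ⊕ 0x2C ⊕ 0x72 = 0x59.
P'[3]: 0xD6 ⊕ 0x7C ⊕ 0xF0 = 0x5A.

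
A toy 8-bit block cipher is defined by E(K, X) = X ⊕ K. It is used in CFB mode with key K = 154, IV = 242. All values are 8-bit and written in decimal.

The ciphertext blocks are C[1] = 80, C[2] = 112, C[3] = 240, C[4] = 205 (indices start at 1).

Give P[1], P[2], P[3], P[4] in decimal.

P[1] = 56, P[2] = 186, P[3] = 26, P[4] = 167

CFB decryption: P_i = C_i ⊕ E(K, C_{i−1}), with C_{0} = IV.
P[1]: E(K, 242) = 104; 80 ⊕ 104 = 56.
P[2]: E(K, 80) = 202; 112 ⊕ 202 = 186.
P[3]: E(K, 112) = 234; 240 ⊕ 234 = 26.
P[4]: E(K, 240) = 106; 205 ⊕ 106 = 167.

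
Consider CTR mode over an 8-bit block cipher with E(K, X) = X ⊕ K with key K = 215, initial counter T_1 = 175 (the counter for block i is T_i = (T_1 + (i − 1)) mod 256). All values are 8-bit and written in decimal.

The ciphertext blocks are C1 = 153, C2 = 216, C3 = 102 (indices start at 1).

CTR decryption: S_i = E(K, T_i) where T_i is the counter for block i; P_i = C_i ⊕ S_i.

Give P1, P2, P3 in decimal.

P1 = 225, P2 = 191, P3 = 0

P1: T = 175, S = E(K, T) = 120; 153 ⊕ 120 = 225.
P2: T = 176, S = E(K, T) = 103; 216 ⊕ 103 = 191.
P3: T = 177, S = E(K, T) = 102; 102 ⊕ 102 = 0.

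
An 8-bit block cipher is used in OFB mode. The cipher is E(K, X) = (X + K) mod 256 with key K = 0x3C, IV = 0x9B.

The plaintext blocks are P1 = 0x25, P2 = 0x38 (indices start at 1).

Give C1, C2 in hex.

C1 = 0xF2, C2 = 0x2B

OFB encryption: S_i = E(K, S_{i−1}) with S_{0} = IV; C_i = P_i ⊕ S_i.
C1: S = E(K, 0x9B) = 0xD7; 0x25 ⊕ 0xD7 = 0xF2.
C2: S = E(K, 0xD7) = 0x13; 0x38 ⊕ 0x13 = 0x2B.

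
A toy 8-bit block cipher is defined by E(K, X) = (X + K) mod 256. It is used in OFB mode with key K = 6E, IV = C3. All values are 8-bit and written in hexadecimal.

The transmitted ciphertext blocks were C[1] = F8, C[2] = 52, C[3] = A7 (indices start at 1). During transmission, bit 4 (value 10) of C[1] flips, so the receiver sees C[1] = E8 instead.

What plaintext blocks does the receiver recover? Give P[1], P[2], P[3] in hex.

P[1] = D9, P[2] = CD, P[3] = AA

OFB decryption: S_i = E(K, S_{i−1}) with S_{0} = IV; P_i = C_i ⊕ S_i.
Only C[1] changed, to E8. In OFB, a change in C_i flips the same bit in P_i only; the keystream is unaffected. Decrypting the received ciphertext:
P[1]: S = E(K, C3) = 31; E8 ⊕ 31 = D9.
P[2]: S = E(K, 31) = 9F; 52 ⊕ 9F = CD.
P[3]: S = E(K, 9F) = 0D; A7 ⊕ 0D = AA.
Blocks that differ from the original plaintext: P[1].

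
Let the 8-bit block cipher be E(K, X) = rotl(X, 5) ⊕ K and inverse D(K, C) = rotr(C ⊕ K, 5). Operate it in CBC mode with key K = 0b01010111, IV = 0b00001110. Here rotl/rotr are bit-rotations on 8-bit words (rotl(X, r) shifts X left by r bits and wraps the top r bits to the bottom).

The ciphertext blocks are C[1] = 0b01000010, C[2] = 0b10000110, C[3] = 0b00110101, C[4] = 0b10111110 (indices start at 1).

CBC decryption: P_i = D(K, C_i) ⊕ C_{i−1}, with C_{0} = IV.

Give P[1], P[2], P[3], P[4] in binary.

P[1]: D(K, 0b01000010) = 0b10101000; 0b10101000 ⊕ 0b00001110 = 0b10100110.
P[2]: D(K, 0b10000110) = 0b10001110; 0b10001110 ⊕ 0b01000010 = 0b11001100.
P[3]: D(K, 0b00110101) = 0b00010011; 0b00010011 ⊕ 0b10000110 = 0b10010101.
P[4]: D(K, 0b10111110) = 0b01001111; 0b01001111 ⊕ 0b00110101 = 0b01111010.

P[1] = 0b10100110, P[2] = 0b11001100, P[3] = 0b10010101, P[4] = 0b01111010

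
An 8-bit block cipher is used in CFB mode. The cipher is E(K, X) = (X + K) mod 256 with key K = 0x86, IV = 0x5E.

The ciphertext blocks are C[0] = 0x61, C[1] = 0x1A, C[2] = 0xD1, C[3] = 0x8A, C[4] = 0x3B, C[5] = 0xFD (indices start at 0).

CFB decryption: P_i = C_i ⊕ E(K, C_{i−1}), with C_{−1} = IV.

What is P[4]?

P[4]: E(K, 0x8A) = 0x10; 0x3B ⊕ 0x10 = 0x2B.

P[4] = 0x2B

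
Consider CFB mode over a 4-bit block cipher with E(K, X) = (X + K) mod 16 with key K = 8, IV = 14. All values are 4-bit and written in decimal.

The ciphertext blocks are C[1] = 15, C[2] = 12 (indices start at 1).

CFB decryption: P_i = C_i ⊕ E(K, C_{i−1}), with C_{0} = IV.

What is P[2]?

P[2]: E(K, 15) = 7; 12 ⊕ 7 = 11.

P[2] = 11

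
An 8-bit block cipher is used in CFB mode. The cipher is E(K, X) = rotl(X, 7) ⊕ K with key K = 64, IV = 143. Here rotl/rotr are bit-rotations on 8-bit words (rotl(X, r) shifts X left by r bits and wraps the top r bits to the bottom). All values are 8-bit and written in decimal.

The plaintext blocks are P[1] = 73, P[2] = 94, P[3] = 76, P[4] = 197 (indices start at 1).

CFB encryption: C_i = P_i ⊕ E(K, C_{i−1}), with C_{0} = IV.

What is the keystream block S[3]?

C[1]: E(K, 143) = 135; 73 ⊕ 135 = 206.
C[2]: E(K, 206) = 39; 94 ⊕ 39 = 121.
C[3]: E(K, 121) = 252; 76 ⊕ 252 = 176.
So S[3] = 252.

252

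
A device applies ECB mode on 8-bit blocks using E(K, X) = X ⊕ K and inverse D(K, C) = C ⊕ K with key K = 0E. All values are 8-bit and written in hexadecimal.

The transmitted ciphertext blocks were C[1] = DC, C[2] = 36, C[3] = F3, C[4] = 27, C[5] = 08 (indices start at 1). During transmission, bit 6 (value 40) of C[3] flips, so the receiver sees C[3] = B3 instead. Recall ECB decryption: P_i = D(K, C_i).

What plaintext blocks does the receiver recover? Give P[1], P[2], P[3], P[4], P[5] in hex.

Only C[3] changed, to B3. In ECB, a change in C_i affects only P_i. Decrypting the received ciphertext:
P[1]: D(K, DC) = D2.
P[2]: D(K, 36) = 38.
P[3]: D(K, B3) = BD.
P[4]: D(K, 27) = 29.
P[5]: D(K, 08) = 06.
Blocks that differ from the original plaintext: P[3].

P[1] = D2, P[2] = 38, P[3] = BD, P[4] = 29, P[5] = 06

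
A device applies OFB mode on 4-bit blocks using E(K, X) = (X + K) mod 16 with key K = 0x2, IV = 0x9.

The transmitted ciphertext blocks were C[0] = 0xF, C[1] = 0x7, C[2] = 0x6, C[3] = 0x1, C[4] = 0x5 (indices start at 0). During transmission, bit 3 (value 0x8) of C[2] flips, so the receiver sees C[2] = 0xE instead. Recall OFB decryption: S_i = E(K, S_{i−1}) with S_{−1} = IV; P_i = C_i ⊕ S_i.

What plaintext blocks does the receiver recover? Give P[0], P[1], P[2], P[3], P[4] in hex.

P[0] = 0x4, P[1] = 0xA, P[2] = 0x1, P[3] = 0x0, P[4] = 0x6

Only C[2] changed, to 0xE. In OFB, a change in C_i flips the same bit in P_i only; the keystream is unaffected. Decrypting the received ciphertext:
P[0]: S = E(K, 0x9) = 0xB; 0xF ⊕ 0xB = 0x4.
P[1]: S = E(K, 0xB) = 0xD; 0x7 ⊕ 0xD = 0xA.
P[2]: S = E(K, 0xD) = 0xF; 0xE ⊕ 0xF = 0x1.
P[3]: S = E(K, 0xF) = 0x1; 0x1 ⊕ 0x1 = 0x0.
P[4]: S = E(K, 0x1) = 0x3; 0x5 ⊕ 0x3 = 0x6.
Blocks that differ from the original plaintext: P[2].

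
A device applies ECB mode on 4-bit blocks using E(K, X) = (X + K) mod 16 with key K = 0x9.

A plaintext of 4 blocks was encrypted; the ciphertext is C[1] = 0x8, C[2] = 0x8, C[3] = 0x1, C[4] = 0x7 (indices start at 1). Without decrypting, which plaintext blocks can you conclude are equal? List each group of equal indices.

ECB encrypts each block independently with the same key, so equal ciphertext blocks imply equal plaintext blocks.
C[1] = C[2] = 0x8, so P[1] = P[2].

P[1] = P[2]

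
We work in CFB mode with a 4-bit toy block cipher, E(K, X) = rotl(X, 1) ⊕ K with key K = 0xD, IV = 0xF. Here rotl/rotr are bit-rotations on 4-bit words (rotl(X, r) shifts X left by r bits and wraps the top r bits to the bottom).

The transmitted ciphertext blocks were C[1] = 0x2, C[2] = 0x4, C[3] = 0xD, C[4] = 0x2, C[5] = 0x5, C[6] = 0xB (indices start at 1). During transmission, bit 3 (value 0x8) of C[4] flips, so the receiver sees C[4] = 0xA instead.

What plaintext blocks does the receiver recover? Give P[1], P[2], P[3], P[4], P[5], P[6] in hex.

CFB decryption: P_i = C_i ⊕ E(K, C_{i−1}), with C_{0} = IV.
Only C[4] changed, to 0xA. In CFB, a change in C_i flips the same bit in P_i and garbles P_{i+1}. Decrypting the received ciphertext:
P[1]: E(K, 0xF) = 0x2; 0x2 ⊕ 0x2 = 0x0.
P[2]: E(K, 0x2) = 0x9; 0x4 ⊕ 0x9 = 0xD.
P[3]: E(K, 0x4) = 0x5; 0xD ⊕ 0x5 = 0x8.
P[4]: E(K, 0xD) = 0x6; 0xA ⊕ 0x6 = 0xC.
P[5]: E(K, 0xA) = 0x8; 0x5 ⊕ 0x8 = 0xD.
P[6]: E(K, 0x5) = 0x7; 0xB ⊕ 0x7 = 0xC.
Blocks that differ from the original plaintext: P[4], P[5].

P[1] = 0x0, P[2] = 0xD, P[3] = 0x8, P[4] = 0xC, P[5] = 0xD, P[6] = 0xC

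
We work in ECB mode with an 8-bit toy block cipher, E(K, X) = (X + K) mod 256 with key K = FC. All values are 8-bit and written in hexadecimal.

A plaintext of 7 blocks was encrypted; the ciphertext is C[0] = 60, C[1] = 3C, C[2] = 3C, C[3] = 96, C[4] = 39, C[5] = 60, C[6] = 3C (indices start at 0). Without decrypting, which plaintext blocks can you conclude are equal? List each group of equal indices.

ECB encrypts each block independently with the same key, so equal ciphertext blocks imply equal plaintext blocks.
C[0] = C[5] = 60, so P[0] = P[5].
C[1] = C[2] = C[6] = 3C, so P[1] = P[2] = P[6].

P[0] = P[5]; P[1] = P[2] = P[6]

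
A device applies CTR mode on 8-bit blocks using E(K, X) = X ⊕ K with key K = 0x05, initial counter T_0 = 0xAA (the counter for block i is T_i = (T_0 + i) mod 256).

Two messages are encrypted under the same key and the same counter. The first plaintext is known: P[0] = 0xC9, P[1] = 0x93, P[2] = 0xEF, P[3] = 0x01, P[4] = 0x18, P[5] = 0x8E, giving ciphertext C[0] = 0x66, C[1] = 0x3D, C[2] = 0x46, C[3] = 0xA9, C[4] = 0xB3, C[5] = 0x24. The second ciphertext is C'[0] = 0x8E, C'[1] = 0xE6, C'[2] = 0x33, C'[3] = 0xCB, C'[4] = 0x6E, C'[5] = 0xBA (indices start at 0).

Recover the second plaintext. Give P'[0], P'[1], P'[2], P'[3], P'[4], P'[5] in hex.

In CTR with a reused counter, both messages share the same keystream S_i, so C_i ⊕ C'_i = P_i ⊕ P'_i and thus P'_i = P_i ⊕ C_i ⊕ C'_i.
P'[0]: 0xC9 ⊕ 0x66 ⊕ 0x8E = 0x21.
P'[1]: 0x93 ⊕ 0x3D ⊕ 0xE6 = 0x48.
P'[2]: 0xEF ⊕ 0x46 ⊕ 0x33 = 0x9A.
P'[3]: 0x01 ⊕ 0xA9 ⊕ 0xCB = 0x63.
P'[4]: 0x18 ⊕ 0xB3 ⊕ 0x6E = 0xC5.
P'[5]: 0x8E ⊕ 0x24 ⊕ 0xBA = 0x10.

P'[0] = 0x21, P'[1] = 0x48, P'[2] = 0x9A, P'[3] = 0x63, P'[4] = 0xC5, P'[5] = 0x10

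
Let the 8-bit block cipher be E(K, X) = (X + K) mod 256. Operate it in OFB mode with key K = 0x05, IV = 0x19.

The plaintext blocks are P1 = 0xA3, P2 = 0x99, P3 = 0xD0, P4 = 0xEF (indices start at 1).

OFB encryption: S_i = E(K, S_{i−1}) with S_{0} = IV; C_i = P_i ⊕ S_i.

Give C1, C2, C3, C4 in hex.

C1 = 0xBD, C2 = 0xBA, C3 = 0xF8, C4 = 0xC2

C1: S = E(K, 0x19) = 0x1E; 0xA3 ⊕ 0x1E = 0xBD.
C2: S = E(K, 0x1E) = 0x23; 0x99 ⊕ 0x23 = 0xBA.
C3: S = E(K, 0x23) = 0x28; 0xD0 ⊕ 0x28 = 0xF8.
C4: S = E(K, 0x28) = 0x2D; 0xEF ⊕ 0x2D = 0xC2.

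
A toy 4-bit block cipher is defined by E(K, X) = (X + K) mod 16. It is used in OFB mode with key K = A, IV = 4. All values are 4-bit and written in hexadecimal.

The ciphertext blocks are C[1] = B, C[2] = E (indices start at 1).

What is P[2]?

P[2] = 6

OFB decryption: S_i = E(K, S_{i−1}) with S_{0} = IV; P_i = C_i ⊕ S_i.
P[1]: S = E(K, 4) = E; B ⊕ E = 5.
P[2]: S = E(K, E) = 8; E ⊕ 8 = 6.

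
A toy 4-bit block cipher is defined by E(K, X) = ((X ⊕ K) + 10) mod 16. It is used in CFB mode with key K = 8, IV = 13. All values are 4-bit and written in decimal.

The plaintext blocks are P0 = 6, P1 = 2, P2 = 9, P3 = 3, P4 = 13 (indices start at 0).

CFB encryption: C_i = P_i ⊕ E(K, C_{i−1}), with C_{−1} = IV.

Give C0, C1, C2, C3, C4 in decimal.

C0: E(K, 13) = 15; 6 ⊕ 15 = 9.
C1: E(K, 9) = 11; 2 ⊕ 11 = 9.
C2: E(K, 9) = 11; 9 ⊕ 11 = 2.
C3: E(K, 2) = 4; 3 ⊕ 4 = 7.
C4: E(K, 7) = 9; 13 ⊕ 9 = 4.

C0 = 9, C1 = 9, C2 = 2, C3 = 7, C4 = 4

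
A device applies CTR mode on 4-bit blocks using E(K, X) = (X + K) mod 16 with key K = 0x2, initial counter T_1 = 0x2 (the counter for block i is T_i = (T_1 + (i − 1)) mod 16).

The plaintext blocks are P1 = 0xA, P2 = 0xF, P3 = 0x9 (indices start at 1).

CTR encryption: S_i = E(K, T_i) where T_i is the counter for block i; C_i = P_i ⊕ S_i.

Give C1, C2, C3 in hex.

C1 = 0xE, C2 = 0xA, C3 = 0xF

C1: T = 0x2, S = E(K, T) = 0x4; 0xA ⊕ 0x4 = 0xE.
C2: T = 0x3, S = E(K, T) = 0x5; 0xF ⊕ 0x5 = 0xA.
C3: T = 0x4, S = E(K, T) = 0x6; 0x9 ⊕ 0x6 = 0xF.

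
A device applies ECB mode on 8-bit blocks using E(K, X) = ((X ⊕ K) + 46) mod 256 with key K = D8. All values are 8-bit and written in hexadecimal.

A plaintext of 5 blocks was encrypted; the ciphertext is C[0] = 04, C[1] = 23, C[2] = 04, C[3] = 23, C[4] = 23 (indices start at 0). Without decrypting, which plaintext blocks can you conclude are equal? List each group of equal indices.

ECB encrypts each block independently with the same key, so equal ciphertext blocks imply equal plaintext blocks.
C[0] = C[2] = 04, so P[0] = P[2].
C[1] = C[3] = C[4] = 23, so P[1] = P[3] = P[4].

P[0] = P[2]; P[1] = P[3] = P[4]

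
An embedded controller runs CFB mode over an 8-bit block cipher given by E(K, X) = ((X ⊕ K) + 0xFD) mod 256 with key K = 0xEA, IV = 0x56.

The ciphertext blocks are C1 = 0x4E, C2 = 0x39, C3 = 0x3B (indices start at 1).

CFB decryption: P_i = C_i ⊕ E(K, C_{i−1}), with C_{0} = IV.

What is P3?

P3: E(K, 0x39) = 0xD0; 0x3B ⊕ 0xD0 = 0xEB.

P3 = 0xEB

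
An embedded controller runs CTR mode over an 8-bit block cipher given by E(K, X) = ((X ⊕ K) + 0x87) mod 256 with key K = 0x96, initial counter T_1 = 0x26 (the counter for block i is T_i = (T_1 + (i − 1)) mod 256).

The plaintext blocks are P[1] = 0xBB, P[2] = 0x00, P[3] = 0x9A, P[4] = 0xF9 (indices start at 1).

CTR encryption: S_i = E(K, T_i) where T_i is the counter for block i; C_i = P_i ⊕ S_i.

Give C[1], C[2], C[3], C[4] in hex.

C[1]: T = 0x26, S = E(K, T) = 0x37; 0xBB ⊕ 0x37 = 0x8C.
C[2]: T = 0x27, S = E(K, T) = 0x38; 0x00 ⊕ 0x38 = 0x38.
C[3]: T = 0x28, S = E(K, T) = 0x45; 0x9A ⊕ 0x45 = 0xDF.
C[4]: T = 0x29, S = E(K, T) = 0x46; 0xF9 ⊕ 0x46 = 0xBF.

C[1] = 0x8C, C[2] = 0x38, C[3] = 0xDF, C[4] = 0xBF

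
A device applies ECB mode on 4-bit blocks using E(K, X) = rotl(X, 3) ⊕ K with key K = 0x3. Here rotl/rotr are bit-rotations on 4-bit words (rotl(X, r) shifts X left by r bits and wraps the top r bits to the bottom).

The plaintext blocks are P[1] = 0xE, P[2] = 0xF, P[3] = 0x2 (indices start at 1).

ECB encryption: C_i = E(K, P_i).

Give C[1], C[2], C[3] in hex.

C[1] = 0x4, C[2] = 0xC, C[3] = 0x2

C[1]: E(K, 0xE) = 0x4.
C[2]: E(K, 0xF) = 0xC.
C[3]: E(K, 0x2) = 0x2.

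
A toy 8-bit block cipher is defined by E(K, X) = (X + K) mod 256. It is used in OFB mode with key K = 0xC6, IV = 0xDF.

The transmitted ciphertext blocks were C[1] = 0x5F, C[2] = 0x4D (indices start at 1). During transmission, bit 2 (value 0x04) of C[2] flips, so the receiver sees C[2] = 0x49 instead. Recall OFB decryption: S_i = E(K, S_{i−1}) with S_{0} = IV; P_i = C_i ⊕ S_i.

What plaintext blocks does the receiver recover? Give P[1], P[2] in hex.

Only C[2] changed, to 0x49. In OFB, a change in C_i flips the same bit in P_i only; the keystream is unaffected. Decrypting the received ciphertext:
P[1]: S = E(K, 0xDF) = 0xA5; 0x5F ⊕ 0xA5 = 0xFA.
P[2]: S = E(K, 0xA5) = 0x6B; 0x49 ⊕ 0x6B = 0x22.
Blocks that differ from the original plaintext: P[2].

P[1] = 0xFA, P[2] = 0x22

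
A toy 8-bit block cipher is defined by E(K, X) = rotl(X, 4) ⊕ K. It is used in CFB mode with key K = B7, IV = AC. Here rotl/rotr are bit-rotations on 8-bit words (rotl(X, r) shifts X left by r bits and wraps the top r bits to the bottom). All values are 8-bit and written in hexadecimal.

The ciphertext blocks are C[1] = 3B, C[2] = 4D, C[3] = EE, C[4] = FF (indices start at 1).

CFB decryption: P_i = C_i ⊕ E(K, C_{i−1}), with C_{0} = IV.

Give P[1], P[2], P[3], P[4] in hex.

P[1] = 46, P[2] = 49, P[3] = 8D, P[4] = A6

P[1]: E(K, AC) = 7D; 3B ⊕ 7D = 46.
P[2]: E(K, 3B) = 04; 4D ⊕ 04 = 49.
P[3]: E(K, 4D) = 63; EE ⊕ 63 = 8D.
P[4]: E(K, EE) = 59; FF ⊕ 59 = A6.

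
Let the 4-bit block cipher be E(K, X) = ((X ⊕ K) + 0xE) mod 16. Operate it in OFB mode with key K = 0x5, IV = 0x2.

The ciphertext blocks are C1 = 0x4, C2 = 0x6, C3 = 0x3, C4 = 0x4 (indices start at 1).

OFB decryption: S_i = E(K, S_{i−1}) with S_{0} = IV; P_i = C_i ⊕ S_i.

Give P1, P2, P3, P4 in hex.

P1 = 0x1, P2 = 0x8, P3 = 0xA, P4 = 0xE

P1: S = E(K, 0x2) = 0x5; 0x4 ⊕ 0x5 = 0x1.
P2: S = E(K, 0x5) = 0xE; 0x6 ⊕ 0xE = 0x8.
P3: S = E(K, 0xE) = 0x9; 0x3 ⊕ 0x9 = 0xA.
P4: S = E(K, 0x9) = 0xA; 0x4 ⊕ 0xA = 0xE.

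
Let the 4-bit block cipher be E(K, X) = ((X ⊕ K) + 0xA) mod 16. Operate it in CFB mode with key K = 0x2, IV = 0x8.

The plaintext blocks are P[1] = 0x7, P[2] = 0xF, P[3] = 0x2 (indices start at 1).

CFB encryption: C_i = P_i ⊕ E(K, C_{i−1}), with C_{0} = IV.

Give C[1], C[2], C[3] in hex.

C[1] = 0x3, C[2] = 0x4, C[3] = 0x2

C[1]: E(K, 0x8) = 0x4; 0x7 ⊕ 0x4 = 0x3.
C[2]: E(K, 0x3) = 0xB; 0xF ⊕ 0xB = 0x4.
C[3]: E(K, 0x4) = 0x0; 0x2 ⊕ 0x0 = 0x2.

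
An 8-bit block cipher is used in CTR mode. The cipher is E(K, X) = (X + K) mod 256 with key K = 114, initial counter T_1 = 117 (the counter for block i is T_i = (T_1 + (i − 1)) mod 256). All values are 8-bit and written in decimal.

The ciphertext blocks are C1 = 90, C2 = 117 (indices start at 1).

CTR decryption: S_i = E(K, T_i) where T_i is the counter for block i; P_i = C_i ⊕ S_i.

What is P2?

P2 = 157

P2: T = 118, S = E(K, T) = 232; 117 ⊕ 232 = 157.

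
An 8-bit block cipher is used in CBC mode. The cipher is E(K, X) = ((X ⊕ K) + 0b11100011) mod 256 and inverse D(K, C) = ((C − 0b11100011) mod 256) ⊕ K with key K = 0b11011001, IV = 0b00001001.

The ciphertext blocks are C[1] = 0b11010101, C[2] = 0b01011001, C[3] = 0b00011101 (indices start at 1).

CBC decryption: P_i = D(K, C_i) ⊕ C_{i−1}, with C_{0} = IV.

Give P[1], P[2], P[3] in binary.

P[1] = 0b00100010, P[2] = 0b01111010, P[3] = 0b10111010

P[1]: D(K, 0b11010101) = 0b00101011; 0b00101011 ⊕ 0b00001001 = 0b00100010.
P[2]: D(K, 0b01011001) = 0b10101111; 0b10101111 ⊕ 0b11010101 = 0b01111010.
P[3]: D(K, 0b00011101) = 0b11100011; 0b11100011 ⊕ 0b01011001 = 0b10111010.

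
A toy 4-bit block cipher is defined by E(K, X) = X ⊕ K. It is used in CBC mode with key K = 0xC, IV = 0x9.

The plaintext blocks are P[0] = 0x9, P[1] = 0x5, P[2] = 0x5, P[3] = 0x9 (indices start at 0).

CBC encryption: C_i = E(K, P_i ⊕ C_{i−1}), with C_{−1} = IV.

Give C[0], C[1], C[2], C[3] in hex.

C[0] = 0xC, C[1] = 0x5, C[2] = 0xC, C[3] = 0x9

C[0]: P[0] ⊕ 0x9 = 0x0; E(K, 0x0) = 0xC.
C[1]: P[1] ⊕ 0xC = 0x9; E(K, 0x9) = 0x5.
C[2]: P[2] ⊕ 0x5 = 0x0; E(K, 0x0) = 0xC.
C[3]: P[3] ⊕ 0xC = 0x5; E(K, 0x5) = 0x9.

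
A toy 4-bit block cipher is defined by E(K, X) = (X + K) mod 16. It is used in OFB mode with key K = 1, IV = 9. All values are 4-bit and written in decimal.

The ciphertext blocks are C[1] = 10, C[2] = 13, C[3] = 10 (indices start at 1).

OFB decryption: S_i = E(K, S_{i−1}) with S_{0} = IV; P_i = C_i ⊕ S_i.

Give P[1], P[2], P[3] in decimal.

P[1]: S = E(K, 9) = 10; 10 ⊕ 10 = 0.
P[2]: S = E(K, 10) = 11; 13 ⊕ 11 = 6.
P[3]: S = E(K, 11) = 12; 10 ⊕ 12 = 6.

P[1] = 0, P[2] = 6, P[3] = 6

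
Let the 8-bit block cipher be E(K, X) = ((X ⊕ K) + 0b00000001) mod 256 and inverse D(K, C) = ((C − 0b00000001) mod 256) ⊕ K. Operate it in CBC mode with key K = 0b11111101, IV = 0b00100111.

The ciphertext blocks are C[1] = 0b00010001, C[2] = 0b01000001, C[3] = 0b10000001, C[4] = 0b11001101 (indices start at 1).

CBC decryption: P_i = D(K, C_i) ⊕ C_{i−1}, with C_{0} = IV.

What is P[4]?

P[4] = 0b10110000

P[4]: D(K, 0b11001101) = 0b00110001; 0b00110001 ⊕ 0b10000001 = 0b10110000.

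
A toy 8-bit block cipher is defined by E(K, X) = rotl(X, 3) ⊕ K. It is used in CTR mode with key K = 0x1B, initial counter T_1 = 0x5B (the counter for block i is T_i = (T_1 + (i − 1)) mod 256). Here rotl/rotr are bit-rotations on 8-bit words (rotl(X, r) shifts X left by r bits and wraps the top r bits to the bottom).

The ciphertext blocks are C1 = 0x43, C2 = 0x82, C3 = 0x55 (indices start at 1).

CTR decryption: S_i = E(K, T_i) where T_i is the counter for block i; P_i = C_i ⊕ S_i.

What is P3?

P3: T = 0x5D, S = E(K, T) = 0xF1; 0x55 ⊕ 0xF1 = 0xA4.

P3 = 0xA4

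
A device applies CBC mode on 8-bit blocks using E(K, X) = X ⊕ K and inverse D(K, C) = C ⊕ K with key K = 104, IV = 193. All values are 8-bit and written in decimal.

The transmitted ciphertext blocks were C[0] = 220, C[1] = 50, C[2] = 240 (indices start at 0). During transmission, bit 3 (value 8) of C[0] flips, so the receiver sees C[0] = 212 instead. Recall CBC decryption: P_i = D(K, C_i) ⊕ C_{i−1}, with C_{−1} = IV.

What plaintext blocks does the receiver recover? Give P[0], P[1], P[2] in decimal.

P[0] = 125, P[1] = 142, P[2] = 170

Only C[0] changed, to 212. In CBC, a change in C_i garbles P_i and flips the same bit in P_{i+1}. Decrypting the received ciphertext:
P[0]: D(K, 212) = 188; 188 ⊕ 193 = 125.
P[1]: D(K, 50) = 90; 90 ⊕ 212 = 142.
P[2]: D(K, 240) = 152; 152 ⊕ 50 = 170.
Blocks that differ from the original plaintext: P[0], P[1].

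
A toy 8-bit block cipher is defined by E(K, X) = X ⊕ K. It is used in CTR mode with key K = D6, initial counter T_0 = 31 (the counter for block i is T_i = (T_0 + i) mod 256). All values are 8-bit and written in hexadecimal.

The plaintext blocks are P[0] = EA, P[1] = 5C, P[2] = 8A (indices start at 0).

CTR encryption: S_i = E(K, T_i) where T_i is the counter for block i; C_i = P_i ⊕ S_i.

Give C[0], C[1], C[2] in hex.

C[0]: T = 31, S = E(K, T) = E7; EA ⊕ E7 = 0D.
C[1]: T = 32, S = E(K, T) = E4; 5C ⊕ E4 = B8.
C[2]: T = 33, S = E(K, T) = E5; 8A ⊕ E5 = 6F.

C[0] = 0D, C[1] = B8, C[2] = 6F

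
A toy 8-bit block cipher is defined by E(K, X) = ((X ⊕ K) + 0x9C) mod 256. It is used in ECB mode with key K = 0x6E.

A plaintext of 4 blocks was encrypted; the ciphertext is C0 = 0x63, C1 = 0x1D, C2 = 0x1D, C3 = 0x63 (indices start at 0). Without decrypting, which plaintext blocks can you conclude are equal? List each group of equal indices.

ECB encrypts each block independently with the same key, so equal ciphertext blocks imply equal plaintext blocks.
C0 = C3 = 0x63, so P0 = P3.
C1 = C2 = 0x1D, so P1 = P2.

P0 = P3; P1 = P2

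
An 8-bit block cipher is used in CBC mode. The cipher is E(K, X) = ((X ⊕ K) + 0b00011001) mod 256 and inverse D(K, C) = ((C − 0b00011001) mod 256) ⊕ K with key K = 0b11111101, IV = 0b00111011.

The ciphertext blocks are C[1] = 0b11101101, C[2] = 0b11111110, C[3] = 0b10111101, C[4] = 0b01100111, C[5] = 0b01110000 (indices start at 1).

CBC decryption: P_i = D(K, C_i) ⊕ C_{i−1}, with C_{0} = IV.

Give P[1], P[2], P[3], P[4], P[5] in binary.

P[1] = 0b00010010, P[2] = 0b11110101, P[3] = 0b10100111, P[4] = 0b00001110, P[5] = 0b11001101

P[1]: D(K, 0b11101101) = 0b00101001; 0b00101001 ⊕ 0b00111011 = 0b00010010.
P[2]: D(K, 0b11111110) = 0b00011000; 0b00011000 ⊕ 0b11101101 = 0b11110101.
P[3]: D(K, 0b10111101) = 0b01011001; 0b01011001 ⊕ 0b11111110 = 0b10100111.
P[4]: D(K, 0b01100111) = 0b10110011; 0b10110011 ⊕ 0b10111101 = 0b00001110.
P[5]: D(K, 0b01110000) = 0b10101010; 0b10101010 ⊕ 0b01100111 = 0b11001101.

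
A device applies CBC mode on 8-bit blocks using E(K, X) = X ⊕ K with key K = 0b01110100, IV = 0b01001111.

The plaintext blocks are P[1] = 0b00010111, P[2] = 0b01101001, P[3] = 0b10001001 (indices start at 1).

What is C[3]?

CBC encryption: C_i = E(K, P_i ⊕ C_{i−1}), with C_{0} = IV.
C[1]: P[1] ⊕ 0b01001111 = 0b01011000; E(K, 0b01011000) = 0b00101100.
C[2]: P[2] ⊕ 0b00101100 = 0b01000101; E(K, 0b01000101) = 0b00110001.
C[3]: P[3] ⊕ 0b00110001 = 0b10111000; E(K, 0b10111000) = 0b11001100.

C[3] = 0b11001100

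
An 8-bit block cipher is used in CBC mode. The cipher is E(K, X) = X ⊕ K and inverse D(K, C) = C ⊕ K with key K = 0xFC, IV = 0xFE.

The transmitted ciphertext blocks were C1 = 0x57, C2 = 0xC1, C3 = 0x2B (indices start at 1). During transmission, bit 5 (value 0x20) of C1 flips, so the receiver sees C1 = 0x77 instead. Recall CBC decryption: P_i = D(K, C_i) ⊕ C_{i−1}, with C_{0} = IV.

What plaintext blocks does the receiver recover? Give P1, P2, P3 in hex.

Only C1 changed, to 0x77. In CBC, a change in C_i garbles P_i and flips the same bit in P_{i+1}. Decrypting the received ciphertext:
P1: D(K, 0x77) = 0x8B; 0x8B ⊕ 0xFE = 0x75.
P2: D(K, 0xC1) = 0x3D; 0x3D ⊕ 0x77 = 0x4A.
P3: D(K, 0x2B) = 0xD7; 0xD7 ⊕ 0xC1 = 0x16.
Blocks that differ from the original plaintext: P1, P2.

P1 = 0x75, P2 = 0x4A, P3 = 0x16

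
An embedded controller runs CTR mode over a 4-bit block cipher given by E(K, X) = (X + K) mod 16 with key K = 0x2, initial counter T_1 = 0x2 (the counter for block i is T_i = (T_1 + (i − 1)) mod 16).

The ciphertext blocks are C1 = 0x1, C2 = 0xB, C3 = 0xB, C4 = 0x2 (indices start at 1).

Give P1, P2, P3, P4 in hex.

P1 = 0x5, P2 = 0xE, P3 = 0xD, P4 = 0x5

CTR decryption: S_i = E(K, T_i) where T_i is the counter for block i; P_i = C_i ⊕ S_i.
P1: T = 0x2, S = E(K, T) = 0x4; 0x1 ⊕ 0x4 = 0x5.
P2: T = 0x3, S = E(K, T) = 0x5; 0xB ⊕ 0x5 = 0xE.
P3: T = 0x4, S = E(K, T) = 0x6; 0xB ⊕ 0x6 = 0xD.
P4: T = 0x5, S = E(K, T) = 0x7; 0x2 ⊕ 0x7 = 0x5.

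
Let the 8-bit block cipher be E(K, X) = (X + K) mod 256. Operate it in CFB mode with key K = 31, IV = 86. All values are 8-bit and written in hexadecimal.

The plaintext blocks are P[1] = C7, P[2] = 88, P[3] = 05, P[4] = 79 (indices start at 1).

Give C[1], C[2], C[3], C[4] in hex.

CFB encryption: C_i = P_i ⊕ E(K, C_{i−1}), with C_{0} = IV.
C[1]: E(K, 86) = B7; C7 ⊕ B7 = 70.
C[2]: E(K, 70) = A1; 88 ⊕ A1 = 29.
C[3]: E(K, 29) = 5A; 05 ⊕ 5A = 5F.
C[4]: E(K, 5F) = 90; 79 ⊕ 90 = E9.

C[1] = 70, C[2] = 29, C[3] = 5F, C[4] = E9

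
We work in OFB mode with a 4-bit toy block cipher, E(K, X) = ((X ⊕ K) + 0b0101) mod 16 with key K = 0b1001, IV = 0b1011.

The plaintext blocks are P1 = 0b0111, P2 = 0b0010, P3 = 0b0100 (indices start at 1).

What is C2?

C2 = 0b0001

OFB encryption: S_i = E(K, S_{i−1}) with S_{0} = IV; C_i = P_i ⊕ S_i.
C1: S = E(K, 0b1011) = 0b0111; 0b0111 ⊕ 0b0111 = 0b0000.
C2: S = E(K, 0b0111) = 0b0011; 0b0010 ⊕ 0b0011 = 0b0001.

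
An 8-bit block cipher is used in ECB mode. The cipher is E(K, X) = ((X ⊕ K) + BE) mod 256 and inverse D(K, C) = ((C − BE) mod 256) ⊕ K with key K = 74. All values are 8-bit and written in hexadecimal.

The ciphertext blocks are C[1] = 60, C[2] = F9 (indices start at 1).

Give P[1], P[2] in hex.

ECB decryption: P_i = D(K, C_i).
P[1]: D(K, 60) = D6.
P[2]: D(K, F9) = 4F.

P[1] = D6, P[2] = 4F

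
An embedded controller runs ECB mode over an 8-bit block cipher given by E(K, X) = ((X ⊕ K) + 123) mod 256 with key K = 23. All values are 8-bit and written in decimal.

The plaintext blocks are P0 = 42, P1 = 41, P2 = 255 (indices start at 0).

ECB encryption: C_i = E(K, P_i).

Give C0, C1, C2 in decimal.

C0: E(K, 42) = 184.
C1: E(K, 41) = 185.
C2: E(K, 255) = 99.

C0 = 184, C1 = 185, C2 = 99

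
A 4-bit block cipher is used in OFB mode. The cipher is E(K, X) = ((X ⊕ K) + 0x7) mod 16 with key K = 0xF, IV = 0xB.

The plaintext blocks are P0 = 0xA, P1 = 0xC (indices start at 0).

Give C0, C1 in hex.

C0 = 0x1, C1 = 0x7

OFB encryption: S_i = E(K, S_{i−1}) with S_{−1} = IV; C_i = P_i ⊕ S_i.
C0: S = E(K, 0xB) = 0xB; 0xA ⊕ 0xB = 0x1.
C1: S = E(K, 0xB) = 0xB; 0xC ⊕ 0xB = 0x7.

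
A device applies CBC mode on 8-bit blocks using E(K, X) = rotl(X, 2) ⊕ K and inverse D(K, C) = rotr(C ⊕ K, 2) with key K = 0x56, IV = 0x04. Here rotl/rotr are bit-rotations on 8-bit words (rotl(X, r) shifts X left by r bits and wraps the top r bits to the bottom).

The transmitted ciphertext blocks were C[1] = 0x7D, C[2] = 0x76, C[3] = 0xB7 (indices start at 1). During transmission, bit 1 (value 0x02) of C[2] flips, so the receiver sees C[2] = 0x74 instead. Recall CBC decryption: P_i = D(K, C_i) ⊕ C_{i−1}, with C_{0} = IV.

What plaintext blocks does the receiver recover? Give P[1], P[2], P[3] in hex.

P[1] = 0xCE, P[2] = 0xF5, P[3] = 0x0C

Only C[2] changed, to 0x74. In CBC, a change in C_i garbles P_i and flips the same bit in P_{i+1}. Decrypting the received ciphertext:
P[1]: D(K, 0x7D) = 0xCA; 0xCA ⊕ 0x04 = 0xCE.
P[2]: D(K, 0x74) = 0x88; 0x88 ⊕ 0x7D = 0xF5.
P[3]: D(K, 0xB7) = 0x78; 0x78 ⊕ 0x74 = 0x0C.
Blocks that differ from the original plaintext: P[2], P[3].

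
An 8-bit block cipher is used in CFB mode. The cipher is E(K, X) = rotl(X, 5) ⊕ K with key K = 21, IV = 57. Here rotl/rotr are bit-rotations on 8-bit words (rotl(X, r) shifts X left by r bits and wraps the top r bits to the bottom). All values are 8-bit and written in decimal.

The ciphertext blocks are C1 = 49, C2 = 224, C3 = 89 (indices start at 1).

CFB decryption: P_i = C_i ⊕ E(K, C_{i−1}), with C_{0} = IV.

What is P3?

P3 = 80

P3: E(K, 224) = 9; 89 ⊕ 9 = 80.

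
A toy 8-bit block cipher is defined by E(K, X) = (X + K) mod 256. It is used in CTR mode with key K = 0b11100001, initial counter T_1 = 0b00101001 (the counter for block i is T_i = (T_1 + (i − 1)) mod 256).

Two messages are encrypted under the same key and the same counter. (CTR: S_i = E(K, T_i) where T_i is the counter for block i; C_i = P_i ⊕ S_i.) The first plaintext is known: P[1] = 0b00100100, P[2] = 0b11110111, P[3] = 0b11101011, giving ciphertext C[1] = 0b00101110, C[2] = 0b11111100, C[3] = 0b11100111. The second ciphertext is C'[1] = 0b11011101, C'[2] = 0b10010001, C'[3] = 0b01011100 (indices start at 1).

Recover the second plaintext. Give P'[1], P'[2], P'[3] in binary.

P'[1] = 0b11010111, P'[2] = 0b10011010, P'[3] = 0b01010000

In CTR with a reused counter, both messages share the same keystream S_i, so C_i ⊕ C'_i = P_i ⊕ P'_i and thus P'_i = P_i ⊕ C_i ⊕ C'_i.
P'[1]: 0b00100100 ⊕ 0b00101110 ⊕ 0b11011101 = 0b11010111.
P'[2]: 0b11110111 ⊕ 0b11111100 ⊕ 0b10010001 = 0b10011010.
P'[3]: 0b11101011 ⊕ 0b11100111 ⊕ 0b01011100 = 0b01010000.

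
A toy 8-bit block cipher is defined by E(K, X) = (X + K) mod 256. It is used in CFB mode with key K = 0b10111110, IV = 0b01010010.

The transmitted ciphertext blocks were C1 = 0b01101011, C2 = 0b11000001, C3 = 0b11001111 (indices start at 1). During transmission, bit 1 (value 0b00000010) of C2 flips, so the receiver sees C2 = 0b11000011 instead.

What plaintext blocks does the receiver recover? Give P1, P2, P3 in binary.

CFB decryption: P_i = C_i ⊕ E(K, C_{i−1}), with C_{0} = IV.
Only C2 changed, to 0b11000011. In CFB, a change in C_i flips the same bit in P_i and garbles P_{i+1}. Decrypting the received ciphertext:
P1: E(K, 0b01010010) = 0b00010000; 0b01101011 ⊕ 0b00010000 = 0b01111011.
P2: E(K, 0b01101011) = 0b00101001; 0b11000011 ⊕ 0b00101001 = 0b11101010.
P3: E(K, 0b11000011) = 0b10000001; 0b11001111 ⊕ 0b10000001 = 0b01001110.
Blocks that differ from the original plaintext: P2, P3.

P1 = 0b01111011, P2 = 0b11101010, P3 = 0b01001110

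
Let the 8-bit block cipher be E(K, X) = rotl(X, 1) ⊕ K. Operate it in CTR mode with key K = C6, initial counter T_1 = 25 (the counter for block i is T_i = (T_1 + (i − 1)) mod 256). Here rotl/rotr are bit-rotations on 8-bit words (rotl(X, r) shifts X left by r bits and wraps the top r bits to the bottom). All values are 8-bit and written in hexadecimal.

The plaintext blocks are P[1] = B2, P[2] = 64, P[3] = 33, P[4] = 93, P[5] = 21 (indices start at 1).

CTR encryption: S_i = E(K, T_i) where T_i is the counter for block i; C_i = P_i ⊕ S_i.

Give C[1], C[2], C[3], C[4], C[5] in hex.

C[1] = 3E, C[2] = EE, C[3] = BB, C[4] = 05, C[5] = B5

C[1]: T = 25, S = E(K, T) = 8C; B2 ⊕ 8C = 3E.
C[2]: T = 26, S = E(K, T) = 8A; 64 ⊕ 8A = EE.
C[3]: T = 27, S = E(K, T) = 88; 33 ⊕ 88 = BB.
C[4]: T = 28, S = E(K, T) = 96; 93 ⊕ 96 = 05.
C[5]: T = 29, S = E(K, T) = 94; 21 ⊕ 94 = B5.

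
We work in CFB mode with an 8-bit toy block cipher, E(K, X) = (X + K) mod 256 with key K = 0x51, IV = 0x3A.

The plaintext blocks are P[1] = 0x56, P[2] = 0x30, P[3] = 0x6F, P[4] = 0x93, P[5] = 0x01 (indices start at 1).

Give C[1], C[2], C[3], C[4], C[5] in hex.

C[1] = 0xDD, C[2] = 0x1E, C[3] = 0x00, C[4] = 0xC2, C[5] = 0x12

CFB encryption: C_i = P_i ⊕ E(K, C_{i−1}), with C_{0} = IV.
C[1]: E(K, 0x3A) = 0x8B; 0x56 ⊕ 0x8B = 0xDD.
C[2]: E(K, 0xDD) = 0x2E; 0x30 ⊕ 0x2E = 0x1E.
C[3]: E(K, 0x1E) = 0x6F; 0x6F ⊕ 0x6F = 0x00.
C[4]: E(K, 0x00) = 0x51; 0x93 ⊕ 0x51 = 0xC2.
C[5]: E(K, 0xC2) = 0x13; 0x01 ⊕ 0x13 = 0x12.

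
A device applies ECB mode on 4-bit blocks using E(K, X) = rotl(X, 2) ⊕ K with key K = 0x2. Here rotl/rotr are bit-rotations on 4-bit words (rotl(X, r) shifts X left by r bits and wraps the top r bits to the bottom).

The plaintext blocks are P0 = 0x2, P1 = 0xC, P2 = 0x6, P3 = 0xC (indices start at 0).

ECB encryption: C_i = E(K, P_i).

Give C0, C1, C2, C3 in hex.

C0: E(K, 0x2) = 0xA.
C1: E(K, 0xC) = 0x1.
C2: E(K, 0x6) = 0xB.
C3: E(K, 0xC) = 0x1.

C0 = 0xA, C1 = 0x1, C2 = 0xB, C3 = 0x1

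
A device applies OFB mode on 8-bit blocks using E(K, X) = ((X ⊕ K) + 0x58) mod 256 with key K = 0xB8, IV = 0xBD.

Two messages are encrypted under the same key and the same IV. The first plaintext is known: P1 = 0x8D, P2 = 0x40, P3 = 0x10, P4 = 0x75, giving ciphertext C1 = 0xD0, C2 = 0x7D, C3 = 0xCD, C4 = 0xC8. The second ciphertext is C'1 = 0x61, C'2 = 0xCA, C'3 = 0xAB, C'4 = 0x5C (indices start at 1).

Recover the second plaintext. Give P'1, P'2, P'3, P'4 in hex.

In OFB with a reused IV, both messages share the same keystream S_i, so C_i ⊕ C'_i = P_i ⊕ P'_i and thus P'_i = P_i ⊕ C_i ⊕ C'_i.
P'1: 0x8D ⊕ 0xD0 ⊕ 0x61 = 0x3C.
P'2: 0x40 ⊕ 0x7D ⊕ 0xCA = 0xF7.
P'3: 0x10 ⊕ 0xCD ⊕ 0xAB = 0x76.
P'4: 0x75 ⊕ 0xC8 ⊕ 0x5C = 0xE1.

P'1 = 0x3C, P'2 = 0xF7, P'3 = 0x76, P'4 = 0xE1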